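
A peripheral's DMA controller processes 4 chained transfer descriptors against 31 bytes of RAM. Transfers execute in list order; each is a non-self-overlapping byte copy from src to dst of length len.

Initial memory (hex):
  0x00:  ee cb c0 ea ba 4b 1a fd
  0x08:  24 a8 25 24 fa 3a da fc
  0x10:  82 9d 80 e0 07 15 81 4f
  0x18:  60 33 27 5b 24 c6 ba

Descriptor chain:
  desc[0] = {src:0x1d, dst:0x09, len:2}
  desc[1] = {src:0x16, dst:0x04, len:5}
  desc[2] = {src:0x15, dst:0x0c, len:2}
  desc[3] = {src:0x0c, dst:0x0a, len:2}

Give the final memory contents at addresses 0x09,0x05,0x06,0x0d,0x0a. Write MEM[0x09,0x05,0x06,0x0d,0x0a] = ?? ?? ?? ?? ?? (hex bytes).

D0: mem[0x09..0x0a] <- [c6 ba]
D1: mem[0x04..0x08] <- [81 4f 60 33 27]
D2: mem[0x0c..0x0d] <- [15 81]
D3: mem[0x0a..0x0b] <- [15 81]
query mem[0x09]=0xc6, mem[0x05]=0x4f, mem[0x06]=0x60, mem[0x0d]=0x81, mem[0x0a]=0x15

MEM[0x09,0x05,0x06,0x0d,0x0a] = c6 4f 60 81 15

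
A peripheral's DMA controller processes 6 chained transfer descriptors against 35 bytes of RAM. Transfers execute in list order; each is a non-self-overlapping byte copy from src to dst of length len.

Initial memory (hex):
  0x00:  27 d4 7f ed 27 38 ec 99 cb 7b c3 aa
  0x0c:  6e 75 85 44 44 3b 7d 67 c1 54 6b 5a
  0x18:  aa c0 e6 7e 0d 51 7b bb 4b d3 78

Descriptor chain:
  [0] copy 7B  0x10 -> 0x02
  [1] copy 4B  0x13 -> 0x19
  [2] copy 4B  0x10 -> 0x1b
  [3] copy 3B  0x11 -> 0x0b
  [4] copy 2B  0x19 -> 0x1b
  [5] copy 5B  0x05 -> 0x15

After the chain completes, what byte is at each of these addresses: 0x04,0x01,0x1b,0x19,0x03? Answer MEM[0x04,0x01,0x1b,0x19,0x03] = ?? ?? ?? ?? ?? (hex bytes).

D0: mem[0x02..0x08] <- [44 3b 7d 67 c1 54 6b]
D1: mem[0x19..0x1c] <- [67 c1 54 6b]
D2: mem[0x1b..0x1e] <- [44 3b 7d 67]
D3: mem[0x0b..0x0d] <- [3b 7d 67]
D4: mem[0x1b..0x1c] <- [67 c1]
D5: mem[0x15..0x19] <- [67 c1 54 6b 7b]
query mem[0x04]=0x7d, mem[0x01]=0xd4, mem[0x1b]=0x67, mem[0x19]=0x7b, mem[0x03]=0x3b

MEM[0x04,0x01,0x1b,0x19,0x03] = 7d d4 67 7b 3b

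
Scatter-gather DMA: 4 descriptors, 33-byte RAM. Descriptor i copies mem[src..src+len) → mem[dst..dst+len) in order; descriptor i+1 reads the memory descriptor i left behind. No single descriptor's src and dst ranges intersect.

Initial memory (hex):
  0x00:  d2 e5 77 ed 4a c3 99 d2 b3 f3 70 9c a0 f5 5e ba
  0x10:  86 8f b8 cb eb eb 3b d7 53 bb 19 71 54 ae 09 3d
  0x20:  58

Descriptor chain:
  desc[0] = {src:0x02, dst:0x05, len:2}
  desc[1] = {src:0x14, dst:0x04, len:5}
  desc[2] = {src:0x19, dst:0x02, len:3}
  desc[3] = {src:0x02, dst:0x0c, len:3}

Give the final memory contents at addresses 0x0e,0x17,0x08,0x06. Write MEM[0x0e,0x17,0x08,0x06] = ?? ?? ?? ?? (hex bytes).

[0] 0x02->0x05 len=2 : 77 ed
[1] 0x14->0x04 len=5 : eb eb 3b d7 53
[2] 0x19->0x02 len=3 : bb 19 71
[3] 0x02->0x0c len=3 : bb 19 71
query mem[0x0e]=0x71, mem[0x17]=0xd7, mem[0x08]=0x53, mem[0x06]=0x3b

MEM[0x0e,0x17,0x08,0x06] = 71 d7 53 3b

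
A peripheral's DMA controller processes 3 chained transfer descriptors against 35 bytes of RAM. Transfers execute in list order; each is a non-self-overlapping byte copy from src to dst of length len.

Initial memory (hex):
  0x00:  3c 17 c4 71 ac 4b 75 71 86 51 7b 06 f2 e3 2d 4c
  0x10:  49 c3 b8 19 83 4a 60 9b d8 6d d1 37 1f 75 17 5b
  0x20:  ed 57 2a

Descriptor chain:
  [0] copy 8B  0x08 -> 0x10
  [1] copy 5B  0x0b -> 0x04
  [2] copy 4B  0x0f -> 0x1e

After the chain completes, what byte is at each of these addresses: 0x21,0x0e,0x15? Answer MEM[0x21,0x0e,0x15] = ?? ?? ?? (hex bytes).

#0 dst[0x10+8] := {0x86,0x51,0x7b,0x06,0xf2,0xe3,0x2d,0x4c}
#1 dst[0x04+5] := {0x06,0xf2,0xe3,0x2d,0x4c}
#2 dst[0x1e+4] := {0x4c,0x86,0x51,0x7b}
query mem[0x21]=0x7b, mem[0x0e]=0x2d, mem[0x15]=0xe3

MEM[0x21,0x0e,0x15] = 7b 2d e3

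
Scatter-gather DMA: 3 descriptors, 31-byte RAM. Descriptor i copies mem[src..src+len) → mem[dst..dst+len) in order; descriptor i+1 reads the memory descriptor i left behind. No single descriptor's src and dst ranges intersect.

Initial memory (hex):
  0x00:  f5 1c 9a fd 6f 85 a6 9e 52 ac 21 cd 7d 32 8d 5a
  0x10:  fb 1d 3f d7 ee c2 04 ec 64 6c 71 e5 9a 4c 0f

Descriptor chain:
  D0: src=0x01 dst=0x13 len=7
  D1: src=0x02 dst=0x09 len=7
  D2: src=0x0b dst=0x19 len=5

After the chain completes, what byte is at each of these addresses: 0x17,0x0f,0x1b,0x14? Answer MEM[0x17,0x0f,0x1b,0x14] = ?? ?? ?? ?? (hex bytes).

  after D0: wrote 7B at 0x13 = 1c9afd6f85a69e
  after D1: wrote 7B at 0x09 = 9afd6f85a69e52
  after D2: wrote 5B at 0x19 = 6f85a69e52
query mem[0x17]=0x85, mem[0x0f]=0x52, mem[0x1b]=0xa6, mem[0x14]=0x9a

MEM[0x17,0x0f,0x1b,0x14] = 85 52 a6 9a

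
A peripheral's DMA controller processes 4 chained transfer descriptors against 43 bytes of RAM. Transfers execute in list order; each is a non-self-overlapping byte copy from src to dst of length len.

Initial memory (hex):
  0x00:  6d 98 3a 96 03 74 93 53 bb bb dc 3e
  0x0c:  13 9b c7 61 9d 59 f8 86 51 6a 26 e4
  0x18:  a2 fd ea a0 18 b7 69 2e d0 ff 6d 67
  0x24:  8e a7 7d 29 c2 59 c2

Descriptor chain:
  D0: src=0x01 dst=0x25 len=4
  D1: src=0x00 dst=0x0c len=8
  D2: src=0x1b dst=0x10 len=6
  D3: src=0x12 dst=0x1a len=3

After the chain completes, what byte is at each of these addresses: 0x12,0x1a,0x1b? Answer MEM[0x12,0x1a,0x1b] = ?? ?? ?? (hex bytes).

MEM[0x12,0x1a,0x1b] = b7 b7 69

D0: mem[0x25..0x28] <- [98 3a 96 03]
D1: mem[0x0c..0x13] <- [6d 98 3a 96 03 74 93 53]
D2: mem[0x10..0x15] <- [a0 18 b7 69 2e d0]
D3: mem[0x1a..0x1c] <- [b7 69 2e]
query mem[0x12]=0xb7, mem[0x1a]=0xb7, mem[0x1b]=0x69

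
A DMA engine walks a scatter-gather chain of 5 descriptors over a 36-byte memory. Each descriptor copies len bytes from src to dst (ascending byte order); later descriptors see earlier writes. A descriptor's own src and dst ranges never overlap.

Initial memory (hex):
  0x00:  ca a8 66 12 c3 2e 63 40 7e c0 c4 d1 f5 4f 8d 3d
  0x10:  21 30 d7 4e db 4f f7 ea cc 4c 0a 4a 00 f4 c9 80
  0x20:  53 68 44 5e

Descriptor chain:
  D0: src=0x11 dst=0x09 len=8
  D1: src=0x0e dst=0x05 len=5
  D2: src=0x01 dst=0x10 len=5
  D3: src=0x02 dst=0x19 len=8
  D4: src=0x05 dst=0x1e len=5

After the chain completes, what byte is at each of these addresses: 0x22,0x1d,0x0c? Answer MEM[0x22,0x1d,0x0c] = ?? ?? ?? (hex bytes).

MEM[0x22,0x1d,0x0c] = d7 ea db

  after D0: wrote 8B at 0x09 = 30d74edb4ff7eacc
  after D1: wrote 5B at 0x05 = f7eacc30d7
  after D2: wrote 5B at 0x10 = a86612c3f7
  after D3: wrote 8B at 0x19 = 6612c3f7eacc30d7
  after D4: wrote 5B at 0x1e = f7eacc30d7
query mem[0x22]=0xd7, mem[0x1d]=0xea, mem[0x0c]=0xdb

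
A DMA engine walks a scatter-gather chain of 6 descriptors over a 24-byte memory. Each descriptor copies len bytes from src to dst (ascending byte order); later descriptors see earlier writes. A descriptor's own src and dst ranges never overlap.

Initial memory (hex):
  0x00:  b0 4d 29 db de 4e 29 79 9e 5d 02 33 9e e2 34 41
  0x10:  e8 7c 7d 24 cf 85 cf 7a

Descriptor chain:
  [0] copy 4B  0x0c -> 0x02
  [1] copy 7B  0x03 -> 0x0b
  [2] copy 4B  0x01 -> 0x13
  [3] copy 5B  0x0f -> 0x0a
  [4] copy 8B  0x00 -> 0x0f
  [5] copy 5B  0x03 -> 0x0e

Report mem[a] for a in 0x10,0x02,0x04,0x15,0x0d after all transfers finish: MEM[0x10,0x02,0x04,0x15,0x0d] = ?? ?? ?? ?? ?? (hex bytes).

  after D0: wrote 4B at 0x02 = 9ee23441
  after D1: wrote 7B at 0x0b = e2344129799e5d
  after D2: wrote 4B at 0x13 = 4d9ee234
  after D3: wrote 5B at 0x0a = 799e5d7d4d
  after D4: wrote 8B at 0x0f = b04d9ee234412979
  after D5: wrote 5B at 0x0e = e234412979
query mem[0x10]=0x41, mem[0x02]=0x9e, mem[0x04]=0x34, mem[0x15]=0x29, mem[0x0d]=0x7d

MEM[0x10,0x02,0x04,0x15,0x0d] = 41 9e 34 29 7d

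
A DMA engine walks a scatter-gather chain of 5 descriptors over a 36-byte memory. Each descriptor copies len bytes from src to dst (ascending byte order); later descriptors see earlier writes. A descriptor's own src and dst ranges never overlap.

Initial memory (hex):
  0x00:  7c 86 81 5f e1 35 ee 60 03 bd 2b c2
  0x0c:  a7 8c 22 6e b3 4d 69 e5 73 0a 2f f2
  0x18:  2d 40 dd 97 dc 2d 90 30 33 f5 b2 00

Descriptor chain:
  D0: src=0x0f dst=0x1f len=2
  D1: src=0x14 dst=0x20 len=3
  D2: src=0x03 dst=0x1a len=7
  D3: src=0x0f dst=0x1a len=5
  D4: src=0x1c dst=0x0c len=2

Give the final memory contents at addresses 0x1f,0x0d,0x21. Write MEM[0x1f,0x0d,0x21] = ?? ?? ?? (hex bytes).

#0 dst[0x1f+2] := {0x6e,0xb3}
#1 dst[0x20+3] := {0x73,0x0a,0x2f}
#2 dst[0x1a+7] := {0x5f,0xe1,0x35,0xee,0x60,0x03,0xbd}
#3 dst[0x1a+5] := {0x6e,0xb3,0x4d,0x69,0xe5}
#4 dst[0x0c+2] := {0x4d,0x69}
query mem[0x1f]=0x03, mem[0x0d]=0x69, mem[0x21]=0x0a

MEM[0x1f,0x0d,0x21] = 03 69 0a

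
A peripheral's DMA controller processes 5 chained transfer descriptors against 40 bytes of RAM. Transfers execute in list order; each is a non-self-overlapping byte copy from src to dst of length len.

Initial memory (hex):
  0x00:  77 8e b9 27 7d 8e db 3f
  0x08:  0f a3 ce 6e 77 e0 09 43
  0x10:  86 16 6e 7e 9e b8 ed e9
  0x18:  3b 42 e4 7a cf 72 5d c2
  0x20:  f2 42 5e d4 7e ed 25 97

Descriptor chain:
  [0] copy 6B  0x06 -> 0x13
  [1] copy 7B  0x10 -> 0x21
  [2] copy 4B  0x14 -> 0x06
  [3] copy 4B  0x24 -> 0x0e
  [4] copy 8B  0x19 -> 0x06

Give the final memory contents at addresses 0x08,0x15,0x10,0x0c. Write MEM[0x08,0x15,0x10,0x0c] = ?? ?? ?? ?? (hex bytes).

  after D0: wrote 6B at 0x13 = db3f0fa3ce6e
  after D1: wrote 7B at 0x21 = 86166edb3f0fa3
  after D2: wrote 4B at 0x06 = 3f0fa3ce
  after D3: wrote 4B at 0x0e = db3f0fa3
  after D4: wrote 8B at 0x06 = 42e47acf725dc2f2
query mem[0x08]=0x7a, mem[0x15]=0x0f, mem[0x10]=0x0f, mem[0x0c]=0xc2

MEM[0x08,0x15,0x10,0x0c] = 7a 0f 0f c2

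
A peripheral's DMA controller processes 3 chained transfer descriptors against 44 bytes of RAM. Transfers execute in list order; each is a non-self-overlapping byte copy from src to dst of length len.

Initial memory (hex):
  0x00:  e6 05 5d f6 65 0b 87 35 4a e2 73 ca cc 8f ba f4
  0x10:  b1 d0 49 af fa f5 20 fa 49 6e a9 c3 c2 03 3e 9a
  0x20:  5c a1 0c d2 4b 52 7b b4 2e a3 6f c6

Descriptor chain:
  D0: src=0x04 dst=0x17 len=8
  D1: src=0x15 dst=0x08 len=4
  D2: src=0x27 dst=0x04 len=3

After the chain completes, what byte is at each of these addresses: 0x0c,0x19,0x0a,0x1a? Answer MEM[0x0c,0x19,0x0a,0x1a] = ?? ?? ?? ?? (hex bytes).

  after D0: wrote 8B at 0x17 = 650b87354ae273ca
  after D1: wrote 4B at 0x08 = f520650b
  after D2: wrote 3B at 0x04 = b42ea3
query mem[0x0c]=0xcc, mem[0x19]=0x87, mem[0x0a]=0x65, mem[0x1a]=0x35

MEM[0x0c,0x19,0x0a,0x1a] = cc 87 65 35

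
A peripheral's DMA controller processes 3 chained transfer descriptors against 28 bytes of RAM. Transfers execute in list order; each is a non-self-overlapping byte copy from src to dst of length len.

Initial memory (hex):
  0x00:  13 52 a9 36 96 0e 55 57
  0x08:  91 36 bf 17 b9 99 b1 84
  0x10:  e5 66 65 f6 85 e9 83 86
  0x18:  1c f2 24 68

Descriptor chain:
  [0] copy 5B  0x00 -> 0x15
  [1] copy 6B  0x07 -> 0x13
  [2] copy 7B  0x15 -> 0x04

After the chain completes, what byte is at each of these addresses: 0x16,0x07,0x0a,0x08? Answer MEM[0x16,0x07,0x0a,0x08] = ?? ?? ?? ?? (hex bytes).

MEM[0x16,0x07,0x0a,0x08] = bf b9 68 96

[0] 0x00->0x15 len=5 : 13 52 a9 36 96
[1] 0x07->0x13 len=6 : 57 91 36 bf 17 b9
[2] 0x15->0x04 len=7 : 36 bf 17 b9 96 24 68
query mem[0x16]=0xbf, mem[0x07]=0xb9, mem[0x0a]=0x68, mem[0x08]=0x96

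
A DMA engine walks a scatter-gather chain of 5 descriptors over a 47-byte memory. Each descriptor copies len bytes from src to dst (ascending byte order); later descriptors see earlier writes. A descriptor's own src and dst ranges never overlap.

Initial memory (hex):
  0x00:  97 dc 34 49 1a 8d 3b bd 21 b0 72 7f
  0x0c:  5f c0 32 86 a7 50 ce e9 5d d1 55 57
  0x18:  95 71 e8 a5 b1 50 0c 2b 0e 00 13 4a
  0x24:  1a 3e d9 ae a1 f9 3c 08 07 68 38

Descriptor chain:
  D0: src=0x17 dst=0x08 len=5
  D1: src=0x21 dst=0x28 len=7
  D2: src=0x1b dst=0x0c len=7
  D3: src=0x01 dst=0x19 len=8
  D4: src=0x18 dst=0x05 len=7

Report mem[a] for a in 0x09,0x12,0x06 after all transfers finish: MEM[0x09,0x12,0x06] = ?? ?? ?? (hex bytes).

MEM[0x09,0x12,0x06] = 1a 00 dc

D0: mem[0x08..0x0c] <- [57 95 71 e8 a5]
D1: mem[0x28..0x2e] <- [00 13 4a 1a 3e d9 ae]
D2: mem[0x0c..0x12] <- [a5 b1 50 0c 2b 0e 00]
D3: mem[0x19..0x20] <- [dc 34 49 1a 8d 3b bd 57]
D4: mem[0x05..0x0b] <- [95 dc 34 49 1a 8d 3b]
query mem[0x09]=0x1a, mem[0x12]=0x00, mem[0x06]=0xdc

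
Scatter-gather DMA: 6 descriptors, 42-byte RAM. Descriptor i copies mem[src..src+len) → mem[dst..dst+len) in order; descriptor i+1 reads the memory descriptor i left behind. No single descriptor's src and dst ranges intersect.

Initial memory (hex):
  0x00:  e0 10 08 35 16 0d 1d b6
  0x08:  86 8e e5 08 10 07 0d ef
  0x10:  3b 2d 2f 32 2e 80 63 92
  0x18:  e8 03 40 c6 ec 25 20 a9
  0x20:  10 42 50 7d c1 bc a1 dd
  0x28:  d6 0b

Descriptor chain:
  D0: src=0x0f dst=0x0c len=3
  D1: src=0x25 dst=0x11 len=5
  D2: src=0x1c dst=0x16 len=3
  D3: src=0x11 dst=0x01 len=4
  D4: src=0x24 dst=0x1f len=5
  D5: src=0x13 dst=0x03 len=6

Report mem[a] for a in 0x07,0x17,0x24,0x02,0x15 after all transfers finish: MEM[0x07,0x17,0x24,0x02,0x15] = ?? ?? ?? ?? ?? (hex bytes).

[0] 0x0f->0x0c len=3 : ef 3b 2d
[1] 0x25->0x11 len=5 : bc a1 dd d6 0b
[2] 0x1c->0x16 len=3 : ec 25 20
[3] 0x11->0x01 len=4 : bc a1 dd d6
[4] 0x24->0x1f len=5 : c1 bc a1 dd d6
[5] 0x13->0x03 len=6 : dd d6 0b ec 25 20
query mem[0x07]=0x25, mem[0x17]=0x25, mem[0x24]=0xc1, mem[0x02]=0xa1, mem[0x15]=0x0b

MEM[0x07,0x17,0x24,0x02,0x15] = 25 25 c1 a1 0b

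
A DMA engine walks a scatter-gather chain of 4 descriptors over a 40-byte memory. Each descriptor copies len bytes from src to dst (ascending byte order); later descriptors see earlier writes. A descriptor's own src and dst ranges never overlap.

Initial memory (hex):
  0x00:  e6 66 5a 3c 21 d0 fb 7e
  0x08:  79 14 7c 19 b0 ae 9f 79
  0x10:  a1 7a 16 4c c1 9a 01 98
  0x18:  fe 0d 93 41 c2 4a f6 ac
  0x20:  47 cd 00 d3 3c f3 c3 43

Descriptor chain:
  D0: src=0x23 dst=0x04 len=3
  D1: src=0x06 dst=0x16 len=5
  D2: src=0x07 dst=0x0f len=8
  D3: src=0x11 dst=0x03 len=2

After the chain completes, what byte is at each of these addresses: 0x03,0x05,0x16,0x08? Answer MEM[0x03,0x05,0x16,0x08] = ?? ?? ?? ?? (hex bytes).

MEM[0x03,0x05,0x16,0x08] = 14 3c 9f 79

#0 dst[0x04+3] := {0xd3,0x3c,0xf3}
#1 dst[0x16+5] := {0xf3,0x7e,0x79,0x14,0x7c}
#2 dst[0x0f+8] := {0x7e,0x79,0x14,0x7c,0x19,0xb0,0xae,0x9f}
#3 dst[0x03+2] := {0x14,0x7c}
query mem[0x03]=0x14, mem[0x05]=0x3c, mem[0x16]=0x9f, mem[0x08]=0x79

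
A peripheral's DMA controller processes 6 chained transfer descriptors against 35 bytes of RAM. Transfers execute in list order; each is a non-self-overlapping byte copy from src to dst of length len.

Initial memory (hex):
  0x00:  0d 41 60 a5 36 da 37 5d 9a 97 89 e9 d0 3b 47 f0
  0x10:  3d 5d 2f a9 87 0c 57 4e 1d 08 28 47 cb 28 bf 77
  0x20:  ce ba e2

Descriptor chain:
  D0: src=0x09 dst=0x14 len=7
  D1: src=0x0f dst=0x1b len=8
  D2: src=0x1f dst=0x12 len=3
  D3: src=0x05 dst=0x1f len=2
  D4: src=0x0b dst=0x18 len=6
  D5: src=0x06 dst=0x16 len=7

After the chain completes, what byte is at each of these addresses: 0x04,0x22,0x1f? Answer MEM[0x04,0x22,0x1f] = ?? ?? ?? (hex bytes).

  after D0: wrote 7B at 0x14 = 9789e9d03b47f0
  after D1: wrote 8B at 0x1b = f03d5d2fa99789e9
  after D2: wrote 3B at 0x12 = a99789
  after D3: wrote 2B at 0x1f = da37
  after D4: wrote 6B at 0x18 = e9d03b47f03d
  after D5: wrote 7B at 0x16 = 375d9a9789e9d0
query mem[0x04]=0x36, mem[0x22]=0xe9, mem[0x1f]=0xda

MEM[0x04,0x22,0x1f] = 36 e9 da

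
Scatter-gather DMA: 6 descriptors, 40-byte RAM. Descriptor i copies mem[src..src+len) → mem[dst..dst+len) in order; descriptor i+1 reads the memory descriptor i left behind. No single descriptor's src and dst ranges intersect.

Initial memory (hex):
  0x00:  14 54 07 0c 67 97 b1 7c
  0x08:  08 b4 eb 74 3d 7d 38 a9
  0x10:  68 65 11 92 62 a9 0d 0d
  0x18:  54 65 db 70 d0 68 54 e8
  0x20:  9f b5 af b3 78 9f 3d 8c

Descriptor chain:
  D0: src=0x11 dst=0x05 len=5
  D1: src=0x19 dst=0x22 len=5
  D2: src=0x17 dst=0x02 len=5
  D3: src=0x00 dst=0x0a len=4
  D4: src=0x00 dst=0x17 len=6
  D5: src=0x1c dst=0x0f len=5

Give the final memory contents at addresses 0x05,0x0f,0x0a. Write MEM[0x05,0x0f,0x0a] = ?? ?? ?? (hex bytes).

#0 dst[0x05+5] := {0x65,0x11,0x92,0x62,0xa9}
#1 dst[0x22+5] := {0x65,0xdb,0x70,0xd0,0x68}
#2 dst[0x02+5] := {0x0d,0x54,0x65,0xdb,0x70}
#3 dst[0x0a+4] := {0x14,0x54,0x0d,0x54}
#4 dst[0x17+6] := {0x14,0x54,0x0d,0x54,0x65,0xdb}
#5 dst[0x0f+5] := {0xdb,0x68,0x54,0xe8,0x9f}
query mem[0x05]=0xdb, mem[0x0f]=0xdb, mem[0x0a]=0x14

MEM[0x05,0x0f,0x0a] = db db 14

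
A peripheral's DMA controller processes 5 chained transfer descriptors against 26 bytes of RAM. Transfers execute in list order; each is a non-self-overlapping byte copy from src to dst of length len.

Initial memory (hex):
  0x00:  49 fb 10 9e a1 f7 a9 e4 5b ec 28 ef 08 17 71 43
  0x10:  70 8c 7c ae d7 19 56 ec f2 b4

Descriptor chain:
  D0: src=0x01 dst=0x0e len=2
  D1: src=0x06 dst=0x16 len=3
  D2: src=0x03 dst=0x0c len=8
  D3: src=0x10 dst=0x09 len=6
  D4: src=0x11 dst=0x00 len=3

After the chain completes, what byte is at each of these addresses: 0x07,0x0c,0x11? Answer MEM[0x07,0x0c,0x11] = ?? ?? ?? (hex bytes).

MEM[0x07,0x0c,0x11] = e4 28 5b

#0 dst[0x0e+2] := {0xfb,0x10}
#1 dst[0x16+3] := {0xa9,0xe4,0x5b}
#2 dst[0x0c+8] := {0x9e,0xa1,0xf7,0xa9,0xe4,0x5b,0xec,0x28}
#3 dst[0x09+6] := {0xe4,0x5b,0xec,0x28,0xd7,0x19}
#4 dst[0x00+3] := {0x5b,0xec,0x28}
query mem[0x07]=0xe4, mem[0x0c]=0x28, mem[0x11]=0x5b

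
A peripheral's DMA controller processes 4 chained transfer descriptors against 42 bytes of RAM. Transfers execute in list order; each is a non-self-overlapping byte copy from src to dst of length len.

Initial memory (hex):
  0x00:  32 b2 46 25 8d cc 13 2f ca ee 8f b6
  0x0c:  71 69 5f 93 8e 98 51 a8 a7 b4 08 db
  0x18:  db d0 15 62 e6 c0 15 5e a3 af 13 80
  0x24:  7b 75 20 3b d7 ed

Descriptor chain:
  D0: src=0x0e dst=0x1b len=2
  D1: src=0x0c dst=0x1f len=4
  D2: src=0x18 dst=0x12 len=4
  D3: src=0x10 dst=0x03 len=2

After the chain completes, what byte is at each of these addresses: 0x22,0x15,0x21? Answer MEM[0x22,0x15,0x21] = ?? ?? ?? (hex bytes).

#0 dst[0x1b+2] := {0x5f,0x93}
#1 dst[0x1f+4] := {0x71,0x69,0x5f,0x93}
#2 dst[0x12+4] := {0xdb,0xd0,0x15,0x5f}
#3 dst[0x03+2] := {0x8e,0x98}
query mem[0x22]=0x93, mem[0x15]=0x5f, mem[0x21]=0x5f

MEM[0x22,0x15,0x21] = 93 5f 5f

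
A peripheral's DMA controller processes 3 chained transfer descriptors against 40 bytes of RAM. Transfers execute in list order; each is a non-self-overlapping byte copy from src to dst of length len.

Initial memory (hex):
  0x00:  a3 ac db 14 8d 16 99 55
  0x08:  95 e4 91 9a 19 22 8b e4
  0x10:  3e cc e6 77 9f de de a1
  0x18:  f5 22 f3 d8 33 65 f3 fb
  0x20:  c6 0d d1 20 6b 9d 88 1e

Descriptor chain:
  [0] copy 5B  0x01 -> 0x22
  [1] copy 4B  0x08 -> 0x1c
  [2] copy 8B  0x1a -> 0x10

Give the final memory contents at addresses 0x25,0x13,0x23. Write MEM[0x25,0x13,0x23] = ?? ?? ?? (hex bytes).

#0 dst[0x22+5] := {0xac,0xdb,0x14,0x8d,0x16}
#1 dst[0x1c+4] := {0x95,0xe4,0x91,0x9a}
#2 dst[0x10+8] := {0xf3,0xd8,0x95,0xe4,0x91,0x9a,0xc6,0x0d}
query mem[0x25]=0x8d, mem[0x13]=0xe4, mem[0x23]=0xdb

MEM[0x25,0x13,0x23] = 8d e4 db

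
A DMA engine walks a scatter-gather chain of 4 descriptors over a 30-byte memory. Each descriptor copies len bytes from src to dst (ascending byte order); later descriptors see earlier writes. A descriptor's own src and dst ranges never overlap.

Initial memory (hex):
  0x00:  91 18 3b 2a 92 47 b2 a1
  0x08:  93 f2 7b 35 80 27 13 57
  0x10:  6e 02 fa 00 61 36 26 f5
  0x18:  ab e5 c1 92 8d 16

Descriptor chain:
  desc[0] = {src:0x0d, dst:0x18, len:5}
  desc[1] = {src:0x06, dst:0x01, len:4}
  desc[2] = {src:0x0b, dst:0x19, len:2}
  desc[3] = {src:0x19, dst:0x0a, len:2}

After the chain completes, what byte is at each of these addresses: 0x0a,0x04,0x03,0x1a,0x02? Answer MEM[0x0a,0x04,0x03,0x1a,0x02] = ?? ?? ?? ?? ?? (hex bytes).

MEM[0x0a,0x04,0x03,0x1a,0x02] = 35 f2 93 80 a1

D0: mem[0x18..0x1c] <- [27 13 57 6e 02]
D1: mem[0x01..0x04] <- [b2 a1 93 f2]
D2: mem[0x19..0x1a] <- [35 80]
D3: mem[0x0a..0x0b] <- [35 80]
query mem[0x0a]=0x35, mem[0x04]=0xf2, mem[0x03]=0x93, mem[0x1a]=0x80, mem[0x02]=0xa1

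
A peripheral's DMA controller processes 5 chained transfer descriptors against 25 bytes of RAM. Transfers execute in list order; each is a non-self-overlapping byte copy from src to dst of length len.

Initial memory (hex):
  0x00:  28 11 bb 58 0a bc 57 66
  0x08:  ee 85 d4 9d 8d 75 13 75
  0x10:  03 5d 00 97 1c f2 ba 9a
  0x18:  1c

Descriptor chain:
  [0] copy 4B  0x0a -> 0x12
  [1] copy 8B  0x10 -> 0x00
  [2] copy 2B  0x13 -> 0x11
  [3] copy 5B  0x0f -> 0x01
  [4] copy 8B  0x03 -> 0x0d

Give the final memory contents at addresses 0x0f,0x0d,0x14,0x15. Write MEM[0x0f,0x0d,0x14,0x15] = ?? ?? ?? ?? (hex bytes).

D0: mem[0x12..0x15] <- [d4 9d 8d 75]
D1: mem[0x00..0x07] <- [03 5d d4 9d 8d 75 ba 9a]
D2: mem[0x11..0x12] <- [9d 8d]
D3: mem[0x01..0x05] <- [75 03 9d 8d 9d]
D4: mem[0x0d..0x14] <- [9d 8d 9d ba 9a ee 85 d4]
query mem[0x0f]=0x9d, mem[0x0d]=0x9d, mem[0x14]=0xd4, mem[0x15]=0x75

MEM[0x0f,0x0d,0x14,0x15] = 9d 9d d4 75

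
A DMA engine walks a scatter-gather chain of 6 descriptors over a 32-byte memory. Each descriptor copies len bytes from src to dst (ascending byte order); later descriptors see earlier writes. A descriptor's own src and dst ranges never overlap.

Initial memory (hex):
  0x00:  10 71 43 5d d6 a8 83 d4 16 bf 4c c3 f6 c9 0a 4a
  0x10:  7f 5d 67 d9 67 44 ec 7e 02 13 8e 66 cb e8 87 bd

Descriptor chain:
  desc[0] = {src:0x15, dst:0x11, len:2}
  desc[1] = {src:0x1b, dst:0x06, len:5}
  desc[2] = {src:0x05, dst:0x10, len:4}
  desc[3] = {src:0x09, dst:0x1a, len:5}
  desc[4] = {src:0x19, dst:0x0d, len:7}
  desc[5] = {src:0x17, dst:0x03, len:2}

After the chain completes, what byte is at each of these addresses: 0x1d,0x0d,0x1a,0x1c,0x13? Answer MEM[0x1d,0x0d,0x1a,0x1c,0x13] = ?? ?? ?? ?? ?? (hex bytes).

#0 dst[0x11+2] := {0x44,0xec}
#1 dst[0x06+5] := {0x66,0xcb,0xe8,0x87,0xbd}
#2 dst[0x10+4] := {0xa8,0x66,0xcb,0xe8}
#3 dst[0x1a+5] := {0x87,0xbd,0xc3,0xf6,0xc9}
#4 dst[0x0d+7] := {0x13,0x87,0xbd,0xc3,0xf6,0xc9,0xbd}
#5 dst[0x03+2] := {0x7e,0x02}
query mem[0x1d]=0xf6, mem[0x0d]=0x13, mem[0x1a]=0x87, mem[0x1c]=0xc3, mem[0x13]=0xbd

MEM[0x1d,0x0d,0x1a,0x1c,0x13] = f6 13 87 c3 bd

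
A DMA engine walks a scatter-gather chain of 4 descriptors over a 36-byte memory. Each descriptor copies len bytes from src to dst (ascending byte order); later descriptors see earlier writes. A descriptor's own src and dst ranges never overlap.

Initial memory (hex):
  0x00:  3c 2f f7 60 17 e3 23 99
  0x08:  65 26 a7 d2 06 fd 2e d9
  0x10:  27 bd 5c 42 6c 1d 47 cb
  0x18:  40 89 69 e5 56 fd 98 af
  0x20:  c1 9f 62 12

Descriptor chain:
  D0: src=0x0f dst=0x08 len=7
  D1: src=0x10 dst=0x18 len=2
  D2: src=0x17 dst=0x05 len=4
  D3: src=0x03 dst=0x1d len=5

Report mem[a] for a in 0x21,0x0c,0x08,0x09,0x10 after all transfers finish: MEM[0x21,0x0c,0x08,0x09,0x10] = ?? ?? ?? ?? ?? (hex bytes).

MEM[0x21,0x0c,0x08,0x09,0x10] = bd 42 69 27 27

#0 dst[0x08+7] := {0xd9,0x27,0xbd,0x5c,0x42,0x6c,0x1d}
#1 dst[0x18+2] := {0x27,0xbd}
#2 dst[0x05+4] := {0xcb,0x27,0xbd,0x69}
#3 dst[0x1d+5] := {0x60,0x17,0xcb,0x27,0xbd}
query mem[0x21]=0xbd, mem[0x0c]=0x42, mem[0x08]=0x69, mem[0x09]=0x27, mem[0x10]=0x27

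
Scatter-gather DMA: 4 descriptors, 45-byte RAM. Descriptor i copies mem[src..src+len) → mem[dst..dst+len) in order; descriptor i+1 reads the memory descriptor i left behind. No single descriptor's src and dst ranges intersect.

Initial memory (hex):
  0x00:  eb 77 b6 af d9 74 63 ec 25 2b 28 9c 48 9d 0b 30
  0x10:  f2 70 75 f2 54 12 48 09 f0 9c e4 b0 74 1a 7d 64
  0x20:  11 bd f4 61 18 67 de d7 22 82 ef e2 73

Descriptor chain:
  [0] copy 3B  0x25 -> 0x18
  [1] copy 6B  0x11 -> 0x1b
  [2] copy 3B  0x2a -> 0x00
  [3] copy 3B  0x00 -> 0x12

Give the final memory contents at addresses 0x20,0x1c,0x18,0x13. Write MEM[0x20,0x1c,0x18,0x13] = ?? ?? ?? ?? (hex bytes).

#0 dst[0x18+3] := {0x67,0xde,0xd7}
#1 dst[0x1b+6] := {0x70,0x75,0xf2,0x54,0x12,0x48}
#2 dst[0x00+3] := {0xef,0xe2,0x73}
#3 dst[0x12+3] := {0xef,0xe2,0x73}
query mem[0x20]=0x48, mem[0x1c]=0x75, mem[0x18]=0x67, mem[0x13]=0xe2

MEM[0x20,0x1c,0x18,0x13] = 48 75 67 e2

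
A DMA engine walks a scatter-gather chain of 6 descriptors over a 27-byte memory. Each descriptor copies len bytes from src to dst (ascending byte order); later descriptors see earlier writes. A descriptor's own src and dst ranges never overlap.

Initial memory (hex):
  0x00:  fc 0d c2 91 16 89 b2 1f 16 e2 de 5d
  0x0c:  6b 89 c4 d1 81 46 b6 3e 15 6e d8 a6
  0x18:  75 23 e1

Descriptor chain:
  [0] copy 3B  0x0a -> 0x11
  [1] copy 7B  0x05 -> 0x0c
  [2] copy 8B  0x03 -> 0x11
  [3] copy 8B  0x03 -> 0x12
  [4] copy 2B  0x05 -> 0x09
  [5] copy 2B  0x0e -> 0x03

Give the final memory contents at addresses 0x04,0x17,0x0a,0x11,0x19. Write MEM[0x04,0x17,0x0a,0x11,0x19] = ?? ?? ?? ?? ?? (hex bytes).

MEM[0x04,0x17,0x0a,0x11,0x19] = 16 16 b2 91 de

#0 dst[0x11+3] := {0xde,0x5d,0x6b}
#1 dst[0x0c+7] := {0x89,0xb2,0x1f,0x16,0xe2,0xde,0x5d}
#2 dst[0x11+8] := {0x91,0x16,0x89,0xb2,0x1f,0x16,0xe2,0xde}
#3 dst[0x12+8] := {0x91,0x16,0x89,0xb2,0x1f,0x16,0xe2,0xde}
#4 dst[0x09+2] := {0x89,0xb2}
#5 dst[0x03+2] := {0x1f,0x16}
query mem[0x04]=0x16, mem[0x17]=0x16, mem[0x0a]=0xb2, mem[0x11]=0x91, mem[0x19]=0xde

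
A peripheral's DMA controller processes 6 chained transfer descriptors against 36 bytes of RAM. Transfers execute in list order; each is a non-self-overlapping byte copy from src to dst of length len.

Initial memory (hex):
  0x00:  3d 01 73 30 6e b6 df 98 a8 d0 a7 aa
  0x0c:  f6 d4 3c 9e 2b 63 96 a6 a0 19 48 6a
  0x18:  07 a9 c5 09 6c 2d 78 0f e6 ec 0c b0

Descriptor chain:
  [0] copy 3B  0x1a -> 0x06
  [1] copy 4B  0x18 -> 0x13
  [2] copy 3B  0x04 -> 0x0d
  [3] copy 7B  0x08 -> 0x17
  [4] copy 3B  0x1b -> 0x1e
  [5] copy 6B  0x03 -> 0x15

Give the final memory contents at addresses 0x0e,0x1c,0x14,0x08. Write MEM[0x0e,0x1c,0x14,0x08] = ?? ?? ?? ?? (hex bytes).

MEM[0x0e,0x1c,0x14,0x08] = b6 6e a9 6c

[0] 0x1a->0x06 len=3 : c5 09 6c
[1] 0x18->0x13 len=4 : 07 a9 c5 09
[2] 0x04->0x0d len=3 : 6e b6 c5
[3] 0x08->0x17 len=7 : 6c d0 a7 aa f6 6e b6
[4] 0x1b->0x1e len=3 : f6 6e b6
[5] 0x03->0x15 len=6 : 30 6e b6 c5 09 6c
query mem[0x0e]=0xb6, mem[0x1c]=0x6e, mem[0x14]=0xa9, mem[0x08]=0x6c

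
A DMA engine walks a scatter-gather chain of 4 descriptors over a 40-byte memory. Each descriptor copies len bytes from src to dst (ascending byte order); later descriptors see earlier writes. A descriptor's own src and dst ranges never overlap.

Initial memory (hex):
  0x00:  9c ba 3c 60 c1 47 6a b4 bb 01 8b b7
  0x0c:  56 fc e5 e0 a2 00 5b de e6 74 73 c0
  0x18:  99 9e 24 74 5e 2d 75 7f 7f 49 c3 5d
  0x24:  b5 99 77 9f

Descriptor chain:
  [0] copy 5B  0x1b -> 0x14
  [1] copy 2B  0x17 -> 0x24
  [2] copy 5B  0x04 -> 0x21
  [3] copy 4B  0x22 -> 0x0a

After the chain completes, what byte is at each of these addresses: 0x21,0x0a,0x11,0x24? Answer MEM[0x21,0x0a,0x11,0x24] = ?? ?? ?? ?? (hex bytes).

[0] 0x1b->0x14 len=5 : 74 5e 2d 75 7f
[1] 0x17->0x24 len=2 : 75 7f
[2] 0x04->0x21 len=5 : c1 47 6a b4 bb
[3] 0x22->0x0a len=4 : 47 6a b4 bb
query mem[0x21]=0xc1, mem[0x0a]=0x47, mem[0x11]=0x00, mem[0x24]=0xb4

MEM[0x21,0x0a,0x11,0x24] = c1 47 00 b4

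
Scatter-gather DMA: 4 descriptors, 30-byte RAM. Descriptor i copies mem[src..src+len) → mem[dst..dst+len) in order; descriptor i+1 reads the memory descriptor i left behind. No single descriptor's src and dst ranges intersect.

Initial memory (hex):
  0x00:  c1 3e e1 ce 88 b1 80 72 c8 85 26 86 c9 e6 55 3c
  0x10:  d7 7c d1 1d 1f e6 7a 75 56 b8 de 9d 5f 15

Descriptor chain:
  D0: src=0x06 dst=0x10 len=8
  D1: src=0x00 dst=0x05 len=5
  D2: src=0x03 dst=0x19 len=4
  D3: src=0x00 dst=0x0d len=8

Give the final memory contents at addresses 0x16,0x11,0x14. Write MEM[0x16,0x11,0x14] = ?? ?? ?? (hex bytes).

MEM[0x16,0x11,0x14] = c9 88 e1

[0] 0x06->0x10 len=8 : 80 72 c8 85 26 86 c9 e6
[1] 0x00->0x05 len=5 : c1 3e e1 ce 88
[2] 0x03->0x19 len=4 : ce 88 c1 3e
[3] 0x00->0x0d len=8 : c1 3e e1 ce 88 c1 3e e1
query mem[0x16]=0xc9, mem[0x11]=0x88, mem[0x14]=0xe1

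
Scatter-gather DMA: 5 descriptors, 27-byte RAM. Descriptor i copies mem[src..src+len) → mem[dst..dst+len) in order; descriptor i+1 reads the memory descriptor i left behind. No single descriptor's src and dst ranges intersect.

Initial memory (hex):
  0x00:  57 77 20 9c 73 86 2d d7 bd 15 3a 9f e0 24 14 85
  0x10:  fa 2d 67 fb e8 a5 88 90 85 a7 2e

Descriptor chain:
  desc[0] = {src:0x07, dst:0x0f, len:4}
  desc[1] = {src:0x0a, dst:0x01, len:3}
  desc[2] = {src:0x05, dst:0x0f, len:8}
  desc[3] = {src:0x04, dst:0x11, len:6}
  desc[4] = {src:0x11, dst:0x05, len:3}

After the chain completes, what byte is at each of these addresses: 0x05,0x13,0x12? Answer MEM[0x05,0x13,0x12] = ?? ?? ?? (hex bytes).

#0 dst[0x0f+4] := {0xd7,0xbd,0x15,0x3a}
#1 dst[0x01+3] := {0x3a,0x9f,0xe0}
#2 dst[0x0f+8] := {0x86,0x2d,0xd7,0xbd,0x15,0x3a,0x9f,0xe0}
#3 dst[0x11+6] := {0x73,0x86,0x2d,0xd7,0xbd,0x15}
#4 dst[0x05+3] := {0x73,0x86,0x2d}
query mem[0x05]=0x73, mem[0x13]=0x2d, mem[0x12]=0x86

MEM[0x05,0x13,0x12] = 73 2d 86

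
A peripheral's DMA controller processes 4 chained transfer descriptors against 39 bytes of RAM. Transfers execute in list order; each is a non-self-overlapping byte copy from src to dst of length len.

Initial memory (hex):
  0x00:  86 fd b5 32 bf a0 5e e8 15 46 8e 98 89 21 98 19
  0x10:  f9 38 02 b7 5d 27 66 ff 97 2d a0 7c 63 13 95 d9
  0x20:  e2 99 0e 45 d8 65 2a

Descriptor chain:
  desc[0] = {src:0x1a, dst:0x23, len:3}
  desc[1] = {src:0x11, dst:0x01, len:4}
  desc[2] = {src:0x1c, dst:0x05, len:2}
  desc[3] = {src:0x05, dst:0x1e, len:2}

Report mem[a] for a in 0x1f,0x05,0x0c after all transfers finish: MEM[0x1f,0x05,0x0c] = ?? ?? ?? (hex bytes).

[0] 0x1a->0x23 len=3 : a0 7c 63
[1] 0x11->0x01 len=4 : 38 02 b7 5d
[2] 0x1c->0x05 len=2 : 63 13
[3] 0x05->0x1e len=2 : 63 13
query mem[0x1f]=0x13, mem[0x05]=0x63, mem[0x0c]=0x89

MEM[0x1f,0x05,0x0c] = 13 63 89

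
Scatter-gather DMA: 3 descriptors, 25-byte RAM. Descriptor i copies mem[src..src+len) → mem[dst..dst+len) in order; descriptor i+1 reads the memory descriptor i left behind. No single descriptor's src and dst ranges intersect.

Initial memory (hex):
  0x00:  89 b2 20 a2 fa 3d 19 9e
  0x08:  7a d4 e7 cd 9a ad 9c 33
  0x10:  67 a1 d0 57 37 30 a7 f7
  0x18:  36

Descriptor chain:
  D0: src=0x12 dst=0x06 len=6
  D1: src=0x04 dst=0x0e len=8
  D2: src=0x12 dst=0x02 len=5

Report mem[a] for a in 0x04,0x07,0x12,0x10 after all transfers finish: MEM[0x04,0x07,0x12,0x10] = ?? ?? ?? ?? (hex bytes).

  after D0: wrote 6B at 0x06 = d0573730a7f7
  after D1: wrote 8B at 0x0e = fa3dd0573730a7f7
  after D2: wrote 5B at 0x02 = 3730a7f7a7
query mem[0x04]=0xa7, mem[0x07]=0x57, mem[0x12]=0x37, mem[0x10]=0xd0

MEM[0x04,0x07,0x12,0x10] = a7 57 37 d0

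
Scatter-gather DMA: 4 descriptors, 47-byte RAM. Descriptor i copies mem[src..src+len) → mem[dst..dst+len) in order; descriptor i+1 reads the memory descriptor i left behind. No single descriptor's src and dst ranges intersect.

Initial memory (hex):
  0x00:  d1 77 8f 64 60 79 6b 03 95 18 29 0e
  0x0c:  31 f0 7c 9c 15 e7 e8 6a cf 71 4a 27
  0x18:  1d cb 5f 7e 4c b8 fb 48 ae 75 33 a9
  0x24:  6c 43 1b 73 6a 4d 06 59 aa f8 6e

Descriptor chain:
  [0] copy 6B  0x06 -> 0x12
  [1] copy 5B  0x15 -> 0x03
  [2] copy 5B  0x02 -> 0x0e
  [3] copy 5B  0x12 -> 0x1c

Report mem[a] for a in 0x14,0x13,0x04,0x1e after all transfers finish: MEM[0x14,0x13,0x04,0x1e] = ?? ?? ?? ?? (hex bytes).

  after D0: wrote 6B at 0x12 = 6b039518290e
  after D1: wrote 5B at 0x03 = 18290e1dcb
  after D2: wrote 5B at 0x0e = 8f18290e1d
  after D3: wrote 5B at 0x1c = 1d03951829
query mem[0x14]=0x95, mem[0x13]=0x03, mem[0x04]=0x29, mem[0x1e]=0x95

MEM[0x14,0x13,0x04,0x1e] = 95 03 29 95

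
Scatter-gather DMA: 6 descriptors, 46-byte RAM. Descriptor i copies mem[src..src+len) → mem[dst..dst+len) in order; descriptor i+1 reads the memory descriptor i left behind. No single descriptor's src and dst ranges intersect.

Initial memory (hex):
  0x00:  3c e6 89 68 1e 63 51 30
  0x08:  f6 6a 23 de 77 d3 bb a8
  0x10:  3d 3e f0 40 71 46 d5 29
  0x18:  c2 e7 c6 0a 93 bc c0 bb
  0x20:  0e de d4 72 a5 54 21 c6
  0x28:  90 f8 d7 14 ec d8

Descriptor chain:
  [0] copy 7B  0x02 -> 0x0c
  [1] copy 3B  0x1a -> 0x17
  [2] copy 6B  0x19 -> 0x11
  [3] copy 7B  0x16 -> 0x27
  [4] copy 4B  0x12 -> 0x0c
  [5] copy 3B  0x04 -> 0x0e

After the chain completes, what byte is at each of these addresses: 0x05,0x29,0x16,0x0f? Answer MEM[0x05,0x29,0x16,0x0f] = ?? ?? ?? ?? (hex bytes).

D0: mem[0x0c..0x12] <- [89 68 1e 63 51 30 f6]
D1: mem[0x17..0x19] <- [c6 0a 93]
D2: mem[0x11..0x16] <- [93 c6 0a 93 bc c0]
D3: mem[0x27..0x2d] <- [c0 c6 0a 93 c6 0a 93]
D4: mem[0x0c..0x0f] <- [c6 0a 93 bc]
D5: mem[0x0e..0x10] <- [1e 63 51]
query mem[0x05]=0x63, mem[0x29]=0x0a, mem[0x16]=0xc0, mem[0x0f]=0x63

MEM[0x05,0x29,0x16,0x0f] = 63 0a c0 63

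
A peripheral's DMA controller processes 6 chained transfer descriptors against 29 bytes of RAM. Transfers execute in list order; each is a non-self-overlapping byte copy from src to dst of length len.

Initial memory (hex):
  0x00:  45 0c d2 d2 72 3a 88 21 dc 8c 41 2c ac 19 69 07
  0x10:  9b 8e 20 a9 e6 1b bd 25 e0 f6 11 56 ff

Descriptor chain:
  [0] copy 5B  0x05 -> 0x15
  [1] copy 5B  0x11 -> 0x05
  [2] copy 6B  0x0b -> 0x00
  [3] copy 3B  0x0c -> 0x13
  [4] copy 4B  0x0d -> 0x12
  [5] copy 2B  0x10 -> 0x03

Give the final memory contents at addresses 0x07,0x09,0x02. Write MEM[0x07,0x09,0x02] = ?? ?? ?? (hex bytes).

#0 dst[0x15+5] := {0x3a,0x88,0x21,0xdc,0x8c}
#1 dst[0x05+5] := {0x8e,0x20,0xa9,0xe6,0x3a}
#2 dst[0x00+6] := {0x2c,0xac,0x19,0x69,0x07,0x9b}
#3 dst[0x13+3] := {0xac,0x19,0x69}
#4 dst[0x12+4] := {0x19,0x69,0x07,0x9b}
#5 dst[0x03+2] := {0x9b,0x8e}
query mem[0x07]=0xa9, mem[0x09]=0x3a, mem[0x02]=0x19

MEM[0x07,0x09,0x02] = a9 3a 19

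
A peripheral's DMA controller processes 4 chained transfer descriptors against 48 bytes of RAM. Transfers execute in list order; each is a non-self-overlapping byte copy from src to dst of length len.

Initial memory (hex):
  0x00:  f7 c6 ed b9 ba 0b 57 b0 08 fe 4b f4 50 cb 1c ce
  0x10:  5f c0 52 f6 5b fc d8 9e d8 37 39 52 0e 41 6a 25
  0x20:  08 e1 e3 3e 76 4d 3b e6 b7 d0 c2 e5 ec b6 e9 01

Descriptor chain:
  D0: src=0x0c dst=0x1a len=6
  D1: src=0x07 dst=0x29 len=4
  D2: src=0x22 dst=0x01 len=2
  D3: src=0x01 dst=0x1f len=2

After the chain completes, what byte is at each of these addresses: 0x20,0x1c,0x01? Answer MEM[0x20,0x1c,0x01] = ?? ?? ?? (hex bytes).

MEM[0x20,0x1c,0x01] = 3e 1c e3

[0] 0x0c->0x1a len=6 : 50 cb 1c ce 5f c0
[1] 0x07->0x29 len=4 : b0 08 fe 4b
[2] 0x22->0x01 len=2 : e3 3e
[3] 0x01->0x1f len=2 : e3 3e
query mem[0x20]=0x3e, mem[0x1c]=0x1c, mem[0x01]=0xe3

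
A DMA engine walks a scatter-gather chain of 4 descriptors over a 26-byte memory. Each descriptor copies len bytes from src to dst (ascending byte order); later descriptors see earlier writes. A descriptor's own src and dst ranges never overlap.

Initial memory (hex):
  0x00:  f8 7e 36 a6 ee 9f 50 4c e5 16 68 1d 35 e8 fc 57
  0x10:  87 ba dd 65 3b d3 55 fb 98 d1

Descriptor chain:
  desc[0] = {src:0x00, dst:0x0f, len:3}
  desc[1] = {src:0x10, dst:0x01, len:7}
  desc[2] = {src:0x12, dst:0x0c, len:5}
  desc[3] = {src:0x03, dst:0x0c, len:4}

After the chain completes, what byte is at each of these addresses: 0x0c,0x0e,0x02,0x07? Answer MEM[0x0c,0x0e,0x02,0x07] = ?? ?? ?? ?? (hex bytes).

MEM[0x0c,0x0e,0x02,0x07] = dd 3b 36 55

[0] 0x00->0x0f len=3 : f8 7e 36
[1] 0x10->0x01 len=7 : 7e 36 dd 65 3b d3 55
[2] 0x12->0x0c len=5 : dd 65 3b d3 55
[3] 0x03->0x0c len=4 : dd 65 3b d3
query mem[0x0c]=0xdd, mem[0x0e]=0x3b, mem[0x02]=0x36, mem[0x07]=0x55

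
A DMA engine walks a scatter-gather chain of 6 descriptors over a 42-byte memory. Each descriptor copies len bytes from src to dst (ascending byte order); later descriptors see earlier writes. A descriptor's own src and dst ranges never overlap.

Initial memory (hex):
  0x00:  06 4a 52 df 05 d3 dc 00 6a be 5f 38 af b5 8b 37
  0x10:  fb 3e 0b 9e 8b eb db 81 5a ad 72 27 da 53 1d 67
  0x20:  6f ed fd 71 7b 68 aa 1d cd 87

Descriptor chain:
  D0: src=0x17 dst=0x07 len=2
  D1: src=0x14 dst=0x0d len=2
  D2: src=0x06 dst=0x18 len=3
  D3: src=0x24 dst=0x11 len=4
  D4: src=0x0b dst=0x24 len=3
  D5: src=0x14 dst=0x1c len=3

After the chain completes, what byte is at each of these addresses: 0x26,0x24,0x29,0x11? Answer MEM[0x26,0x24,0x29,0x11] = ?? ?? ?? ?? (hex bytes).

MEM[0x26,0x24,0x29,0x11] = 8b 38 87 7b

D0: mem[0x07..0x08] <- [81 5a]
D1: mem[0x0d..0x0e] <- [8b eb]
D2: mem[0x18..0x1a] <- [dc 81 5a]
D3: mem[0x11..0x14] <- [7b 68 aa 1d]
D4: mem[0x24..0x26] <- [38 af 8b]
D5: mem[0x1c..0x1e] <- [1d eb db]
query mem[0x26]=0x8b, mem[0x24]=0x38, mem[0x29]=0x87, mem[0x11]=0x7b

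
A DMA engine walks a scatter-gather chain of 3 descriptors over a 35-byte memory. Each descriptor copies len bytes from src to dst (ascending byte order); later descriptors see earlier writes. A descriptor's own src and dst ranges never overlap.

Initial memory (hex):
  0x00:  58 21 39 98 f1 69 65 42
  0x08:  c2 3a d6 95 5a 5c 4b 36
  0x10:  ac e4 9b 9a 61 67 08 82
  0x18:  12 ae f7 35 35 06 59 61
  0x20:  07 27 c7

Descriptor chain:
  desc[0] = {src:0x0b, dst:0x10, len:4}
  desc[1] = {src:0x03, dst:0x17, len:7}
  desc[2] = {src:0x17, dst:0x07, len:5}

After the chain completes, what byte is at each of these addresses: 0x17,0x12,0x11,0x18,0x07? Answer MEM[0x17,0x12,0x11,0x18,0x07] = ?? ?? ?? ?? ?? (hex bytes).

[0] 0x0b->0x10 len=4 : 95 5a 5c 4b
[1] 0x03->0x17 len=7 : 98 f1 69 65 42 c2 3a
[2] 0x17->0x07 len=5 : 98 f1 69 65 42
query mem[0x17]=0x98, mem[0x12]=0x5c, mem[0x11]=0x5a, mem[0x18]=0xf1, mem[0x07]=0x98

MEM[0x17,0x12,0x11,0x18,0x07] = 98 5c 5a f1 98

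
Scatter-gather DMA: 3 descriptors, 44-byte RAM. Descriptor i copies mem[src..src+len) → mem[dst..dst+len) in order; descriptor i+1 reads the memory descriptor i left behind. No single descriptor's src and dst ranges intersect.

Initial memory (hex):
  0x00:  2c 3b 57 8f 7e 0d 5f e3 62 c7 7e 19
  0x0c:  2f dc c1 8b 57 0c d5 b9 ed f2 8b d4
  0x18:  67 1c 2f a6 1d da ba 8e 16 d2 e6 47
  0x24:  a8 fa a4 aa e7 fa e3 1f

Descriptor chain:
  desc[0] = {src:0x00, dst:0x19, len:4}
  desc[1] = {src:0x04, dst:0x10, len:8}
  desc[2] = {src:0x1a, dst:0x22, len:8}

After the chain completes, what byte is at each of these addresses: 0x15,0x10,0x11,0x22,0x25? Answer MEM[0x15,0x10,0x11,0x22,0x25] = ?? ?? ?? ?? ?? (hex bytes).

[0] 0x00->0x19 len=4 : 2c 3b 57 8f
[1] 0x04->0x10 len=8 : 7e 0d 5f e3 62 c7 7e 19
[2] 0x1a->0x22 len=8 : 3b 57 8f da ba 8e 16 d2
query mem[0x15]=0xc7, mem[0x10]=0x7e, mem[0x11]=0x0d, mem[0x22]=0x3b, mem[0x25]=0xda

MEM[0x15,0x10,0x11,0x22,0x25] = c7 7e 0d 3b da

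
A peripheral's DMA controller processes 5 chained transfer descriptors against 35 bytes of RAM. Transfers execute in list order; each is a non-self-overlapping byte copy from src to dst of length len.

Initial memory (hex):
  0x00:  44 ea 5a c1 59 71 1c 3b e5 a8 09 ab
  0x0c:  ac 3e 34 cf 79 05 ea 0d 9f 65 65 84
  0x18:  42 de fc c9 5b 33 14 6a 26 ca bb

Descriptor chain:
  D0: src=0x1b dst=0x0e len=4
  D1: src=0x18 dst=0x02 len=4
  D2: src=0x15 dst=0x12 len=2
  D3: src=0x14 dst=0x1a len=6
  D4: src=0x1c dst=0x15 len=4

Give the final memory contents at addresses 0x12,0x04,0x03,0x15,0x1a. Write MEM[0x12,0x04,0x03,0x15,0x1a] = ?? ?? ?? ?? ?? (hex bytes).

[0] 0x1b->0x0e len=4 : c9 5b 33 14
[1] 0x18->0x02 len=4 : 42 de fc c9
[2] 0x15->0x12 len=2 : 65 65
[3] 0x14->0x1a len=6 : 9f 65 65 84 42 de
[4] 0x1c->0x15 len=4 : 65 84 42 de
query mem[0x12]=0x65, mem[0x04]=0xfc, mem[0x03]=0xde, mem[0x15]=0x65, mem[0x1a]=0x9f

MEM[0x12,0x04,0x03,0x15,0x1a] = 65 fc de 65 9f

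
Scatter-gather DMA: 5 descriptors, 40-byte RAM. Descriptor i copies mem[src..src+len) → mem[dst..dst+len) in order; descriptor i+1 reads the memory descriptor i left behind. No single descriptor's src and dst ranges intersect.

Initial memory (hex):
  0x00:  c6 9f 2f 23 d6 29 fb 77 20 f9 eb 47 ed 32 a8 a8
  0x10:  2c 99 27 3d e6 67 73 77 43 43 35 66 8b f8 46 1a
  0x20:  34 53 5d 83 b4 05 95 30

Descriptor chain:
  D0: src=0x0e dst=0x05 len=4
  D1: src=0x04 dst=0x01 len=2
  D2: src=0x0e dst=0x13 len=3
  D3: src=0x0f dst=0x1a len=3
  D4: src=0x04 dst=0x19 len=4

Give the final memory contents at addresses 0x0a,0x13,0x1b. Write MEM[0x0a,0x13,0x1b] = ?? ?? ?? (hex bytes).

MEM[0x0a,0x13,0x1b] = eb a8 a8

D0: mem[0x05..0x08] <- [a8 a8 2c 99]
D1: mem[0x01..0x02] <- [d6 a8]
D2: mem[0x13..0x15] <- [a8 a8 2c]
D3: mem[0x1a..0x1c] <- [a8 2c 99]
D4: mem[0x19..0x1c] <- [d6 a8 a8 2c]
query mem[0x0a]=0xeb, mem[0x13]=0xa8, mem[0x1b]=0xa8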